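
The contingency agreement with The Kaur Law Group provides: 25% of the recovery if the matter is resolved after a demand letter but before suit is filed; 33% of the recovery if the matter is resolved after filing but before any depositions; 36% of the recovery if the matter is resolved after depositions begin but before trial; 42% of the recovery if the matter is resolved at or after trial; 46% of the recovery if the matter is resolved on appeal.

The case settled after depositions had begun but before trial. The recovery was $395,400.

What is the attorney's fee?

$142,344.00

The matter settled after depositions had begun but before trial, so the 36% rate applies.
$395,400 × 36% = $142,344.00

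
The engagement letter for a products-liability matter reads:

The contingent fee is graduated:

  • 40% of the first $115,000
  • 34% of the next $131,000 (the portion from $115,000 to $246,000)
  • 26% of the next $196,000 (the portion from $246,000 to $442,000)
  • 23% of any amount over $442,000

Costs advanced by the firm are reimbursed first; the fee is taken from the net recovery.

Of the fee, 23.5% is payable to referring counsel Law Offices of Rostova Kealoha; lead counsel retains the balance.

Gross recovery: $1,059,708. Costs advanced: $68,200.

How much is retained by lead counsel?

Fee base (net of costs): $1,059,708 − $68,200 = $991,508
First $115,000 at 40% = $46,000.00
Next $131,000 at 34% = $44,540.00
Next $196,000 at 26% = $50,960.00
Remaining $549,508 at 23% = $126,386.84
Fee: $46,000.00 + $44,540.00 + $50,960.00 + $126,386.84 = $267,886.84
Referral share: 23.5% of $267,886.84 = $62,953.41; lead counsel retains $267,886.84 − $62,953.41 = $204,933.43.

$204,933.43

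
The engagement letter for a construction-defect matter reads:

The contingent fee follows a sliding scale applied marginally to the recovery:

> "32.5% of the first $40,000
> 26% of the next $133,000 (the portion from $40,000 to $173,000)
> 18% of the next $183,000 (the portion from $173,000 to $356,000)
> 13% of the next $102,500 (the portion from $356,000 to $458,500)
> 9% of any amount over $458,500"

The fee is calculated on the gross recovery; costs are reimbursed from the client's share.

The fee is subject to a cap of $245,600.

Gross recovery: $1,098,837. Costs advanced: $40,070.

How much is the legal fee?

$151,475.33

Fee base is the gross recovery, $1,098,837; costs are reimbursed separately.
First $40,000 at 32.5% = $13,000.00
Next $133,000 at 26% = $34,580.00
Next $183,000 at 18% = $32,940.00
Next $102,500 at 13% = $13,325.00
Remaining $640,337 at 9% = $57,630.33
Fee: $13,000.00 + $34,580.00 + $32,940.00 + $13,325.00 + $57,630.33 = $151,475.33
$151,475.33 is under the $245,600 cap.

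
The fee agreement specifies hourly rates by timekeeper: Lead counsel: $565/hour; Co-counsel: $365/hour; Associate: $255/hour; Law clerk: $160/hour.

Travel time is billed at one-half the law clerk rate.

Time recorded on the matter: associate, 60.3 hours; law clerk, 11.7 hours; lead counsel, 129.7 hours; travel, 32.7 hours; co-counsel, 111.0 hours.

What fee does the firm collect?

Lead counsel: 129.7 × $565 = $73,280.50
Co-counsel: 111.0 × $365 = $40,515.00
Associate: 60.3 × $255 = $15,376.50
Law clerk: 11.7 × $160 = $1,872.00
Subtotal: $73,280.50 + $40,515.00 + $15,376.50 + $1,872.00 = $131,044.00
Travel: 32.7 × ($160 ÷ 2) = 32.7 × $80.00 = $2,616.00
Total: $131,044.00 + $2,616.00 = $133,660.00

$133,660.00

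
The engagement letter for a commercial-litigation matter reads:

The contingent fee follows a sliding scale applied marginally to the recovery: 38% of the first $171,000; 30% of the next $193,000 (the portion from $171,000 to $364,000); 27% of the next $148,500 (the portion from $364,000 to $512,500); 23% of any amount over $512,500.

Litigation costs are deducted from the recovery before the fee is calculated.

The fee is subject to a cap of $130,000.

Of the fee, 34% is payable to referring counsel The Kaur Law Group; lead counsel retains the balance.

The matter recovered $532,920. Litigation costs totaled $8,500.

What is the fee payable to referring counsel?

$44,200.00

Fee base (net of costs): $532,920 − $8,500 = $524,420
First $171,000 at 38% = $64,980.00
Next $193,000 at 30% = $57,900.00
Next $148,500 at 27% = $40,095.00
Remaining $11,920 at 23% = $2,741.60
Fee: $64,980.00 + $57,900.00 + $40,095.00 + $2,741.60 = $165,716.60
$165,716.60 exceeds the $130,000 cap, so the fee is capped at $130,000.00.
Referral share: 34% of $130,000.00 = $44,200.00; lead counsel retains $130,000.00 − $44,200.00 = $85,800.00.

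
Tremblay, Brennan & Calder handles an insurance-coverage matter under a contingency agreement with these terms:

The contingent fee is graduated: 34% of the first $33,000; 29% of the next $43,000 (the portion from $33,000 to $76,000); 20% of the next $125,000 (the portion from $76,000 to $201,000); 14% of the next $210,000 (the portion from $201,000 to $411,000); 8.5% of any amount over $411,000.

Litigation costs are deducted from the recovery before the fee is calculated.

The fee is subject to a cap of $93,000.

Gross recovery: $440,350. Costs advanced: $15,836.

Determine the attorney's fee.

$79,238.69

Fee base (net of costs): $440,350 − $15,836 = $424,514
First $33,000 at 34% = $11,220.00
Next $43,000 at 29% = $12,470.00
Next $125,000 at 20% = $25,000.00
Next $210,000 at 14% = $29,400.00
Remaining $13,514 at 8.5% = $1,148.69
Fee: $11,220.00 + $12,470.00 + $25,000.00 + $29,400.00 + $1,148.69 = $79,238.69
$79,238.69 is under the $93,000 cap.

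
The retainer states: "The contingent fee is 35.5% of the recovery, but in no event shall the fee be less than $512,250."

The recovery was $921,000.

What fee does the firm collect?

35.5% of $921,000 = $326,955.00
That is below the $512,250 minimum, so the minimum applies.

$512,250.00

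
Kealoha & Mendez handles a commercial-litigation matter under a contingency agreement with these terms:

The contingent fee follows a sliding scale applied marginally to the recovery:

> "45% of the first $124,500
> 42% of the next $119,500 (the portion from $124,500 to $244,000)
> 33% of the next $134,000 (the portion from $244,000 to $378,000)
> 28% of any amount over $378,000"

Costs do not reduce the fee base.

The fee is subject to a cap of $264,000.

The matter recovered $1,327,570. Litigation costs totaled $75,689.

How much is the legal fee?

$264,000.00

Fee base is the gross recovery, $1,327,570; costs are reimbursed separately.
First $124,500 at 45% = $56,025.00
Next $119,500 at 42% = $50,190.00
Next $134,000 at 33% = $44,220.00
Remaining $949,570 at 28% = $265,879.60
Fee: $56,025.00 + $50,190.00 + $44,220.00 + $265,879.60 = $416,314.60
$416,314.60 exceeds the $264,000 cap, so the fee is capped at $264,000.00.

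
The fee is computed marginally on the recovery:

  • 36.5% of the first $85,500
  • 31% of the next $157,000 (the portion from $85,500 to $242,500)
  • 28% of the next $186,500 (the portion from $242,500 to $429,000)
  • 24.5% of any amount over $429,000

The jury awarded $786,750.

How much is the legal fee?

$219,746.25

First $85,500 at 36.5% = $31,207.50
Next $157,000 at 31% = $48,670.00
Next $186,500 at 28% = $52,220.00
Remaining $357,750 at 24.5% = $87,648.75
Fee: $31,207.50 + $48,670.00 + $52,220.00 + $87,648.75 = $219,746.25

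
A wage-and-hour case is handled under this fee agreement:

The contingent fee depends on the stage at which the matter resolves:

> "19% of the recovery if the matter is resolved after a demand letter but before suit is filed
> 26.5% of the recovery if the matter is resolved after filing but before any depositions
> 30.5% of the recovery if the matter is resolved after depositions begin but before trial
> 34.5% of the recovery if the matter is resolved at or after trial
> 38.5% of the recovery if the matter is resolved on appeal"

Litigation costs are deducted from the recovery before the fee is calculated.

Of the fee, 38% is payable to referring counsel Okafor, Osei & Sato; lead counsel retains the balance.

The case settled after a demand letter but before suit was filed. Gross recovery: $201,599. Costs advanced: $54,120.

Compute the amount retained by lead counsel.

Fee base (net of costs): $201,599 − $54,120 = $147,479
The matter settled after a demand letter but before suit was filed, so the 19% rate applies.
$147,479 × 19% = $28,021.01
Referral share: 38% of $28,021.01 = $10,647.98; lead counsel retains $28,021.01 − $10,647.98 = $17,373.03.

$17,373.03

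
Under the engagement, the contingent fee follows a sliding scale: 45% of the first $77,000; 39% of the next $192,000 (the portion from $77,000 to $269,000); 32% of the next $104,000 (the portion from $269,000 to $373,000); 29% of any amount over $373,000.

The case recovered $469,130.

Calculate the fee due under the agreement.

$170,687.70

First $77,000 at 45% = $34,650.00
Next $192,000 at 39% = $74,880.00
Next $104,000 at 32% = $33,280.00
Remaining $96,130 at 29% = $27,877.70
Fee: $34,650.00 + $74,880.00 + $33,280.00 + $27,877.70 = $170,687.70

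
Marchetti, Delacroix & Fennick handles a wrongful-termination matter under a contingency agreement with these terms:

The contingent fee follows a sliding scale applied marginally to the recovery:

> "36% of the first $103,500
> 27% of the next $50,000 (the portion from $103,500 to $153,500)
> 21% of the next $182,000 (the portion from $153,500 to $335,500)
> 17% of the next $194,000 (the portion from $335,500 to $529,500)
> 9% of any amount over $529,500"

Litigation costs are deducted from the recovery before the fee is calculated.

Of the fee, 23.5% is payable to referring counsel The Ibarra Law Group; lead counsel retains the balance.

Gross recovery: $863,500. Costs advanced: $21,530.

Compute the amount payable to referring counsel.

$35,269.34

Fee base (net of costs): $863,500 − $21,530 = $841,970
First $103,500 at 36% = $37,260.00
Next $50,000 at 27% = $13,500.00
Next $182,000 at 21% = $38,220.00
Next $194,000 at 17% = $32,980.00
Remaining $312,470 at 9% = $28,122.30
Fee: $37,260.00 + $13,500.00 + $38,220.00 + $32,980.00 + $28,122.30 = $150,082.30
Referral share: 23.5% of $150,082.30 = $35,269.34; lead counsel retains $150,082.30 − $35,269.34 = $114,812.96.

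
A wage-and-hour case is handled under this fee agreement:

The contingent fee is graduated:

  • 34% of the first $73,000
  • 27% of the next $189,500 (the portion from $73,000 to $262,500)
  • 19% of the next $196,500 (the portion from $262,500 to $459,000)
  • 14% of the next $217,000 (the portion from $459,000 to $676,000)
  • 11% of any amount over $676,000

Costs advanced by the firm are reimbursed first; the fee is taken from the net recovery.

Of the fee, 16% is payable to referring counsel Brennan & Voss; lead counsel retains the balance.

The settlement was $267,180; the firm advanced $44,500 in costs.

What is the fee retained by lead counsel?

Fee base (net of costs): $267,180 − $44,500 = $222,680
First $73,000 at 34% = $24,820.00
Remaining $149,680 at 27% = $40,413.60
Fee: $24,820.00 + $40,413.60 = $65,233.60
Referral share: 16% of $65,233.60 = $10,437.38; lead counsel retains $65,233.60 − $10,437.38 = $54,796.22.

$54,796.22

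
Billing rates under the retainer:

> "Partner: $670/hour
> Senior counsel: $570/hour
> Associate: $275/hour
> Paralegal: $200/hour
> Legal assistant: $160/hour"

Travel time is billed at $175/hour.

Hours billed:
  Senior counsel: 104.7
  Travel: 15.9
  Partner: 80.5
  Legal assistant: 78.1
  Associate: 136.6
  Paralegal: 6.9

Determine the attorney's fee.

Partner: 80.5 × $670 = $53,935.00
Senior counsel: 104.7 × $570 = $59,679.00
Associate: 136.6 × $275 = $37,565.00
Paralegal: 6.9 × $200 = $1,380.00
Legal assistant: 78.1 × $160 = $12,496.00
Subtotal: $53,935.00 + $59,679.00 + $37,565.00 + $1,380.00 + $12,496.00 = $165,055.00
Travel: 15.9 × $175 = $2,782.50
Total: $165,055.00 + $2,782.50 = $167,837.50

$167,837.50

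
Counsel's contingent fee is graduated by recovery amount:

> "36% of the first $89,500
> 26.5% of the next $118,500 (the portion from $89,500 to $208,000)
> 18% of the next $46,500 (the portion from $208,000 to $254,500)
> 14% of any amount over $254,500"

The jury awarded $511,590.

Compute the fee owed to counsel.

First $89,500 at 36% = $32,220.00
Next $118,500 at 26.5% = $31,402.50
Next $46,500 at 18% = $8,370.00
Remaining $257,090 at 14% = $35,992.60
Fee: $32,220.00 + $31,402.50 + $8,370.00 + $35,992.60 = $107,985.10

$107,985.10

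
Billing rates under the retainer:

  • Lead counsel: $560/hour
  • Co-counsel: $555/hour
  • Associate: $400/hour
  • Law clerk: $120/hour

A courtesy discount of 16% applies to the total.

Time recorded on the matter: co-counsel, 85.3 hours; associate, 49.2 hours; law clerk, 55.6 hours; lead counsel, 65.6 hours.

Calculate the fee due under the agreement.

Lead counsel: 65.6 × $560 = $36,736.00
Co-counsel: 85.3 × $555 = $47,341.50
Associate: 49.2 × $400 = $19,680.00
Law clerk: 55.6 × $120 = $6,672.00
Subtotal: $110,429.50
Less 16% discount: −$17,668.72
Total: $110,429.50 − $17,668.72 = $92,760.78

$92,760.78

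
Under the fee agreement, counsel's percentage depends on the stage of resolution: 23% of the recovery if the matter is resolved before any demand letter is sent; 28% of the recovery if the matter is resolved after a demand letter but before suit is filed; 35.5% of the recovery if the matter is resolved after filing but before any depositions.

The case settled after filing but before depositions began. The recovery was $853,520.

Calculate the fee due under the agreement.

The matter settled after filing but before depositions began, so the 35.5% rate applies.
$853,520 × 35.5% = $302,999.60

$302,999.60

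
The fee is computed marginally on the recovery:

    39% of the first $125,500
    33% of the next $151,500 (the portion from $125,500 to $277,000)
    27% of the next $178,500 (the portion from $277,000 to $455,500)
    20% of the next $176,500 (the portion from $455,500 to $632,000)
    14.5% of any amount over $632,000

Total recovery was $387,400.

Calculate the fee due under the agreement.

$128,748.00

First $125,500 at 39% = $48,945.00
Next $151,500 at 33% = $49,995.00
Remaining $110,400 at 27% = $29,808.00
Fee: $48,945.00 + $49,995.00 + $29,808.00 = $128,748.00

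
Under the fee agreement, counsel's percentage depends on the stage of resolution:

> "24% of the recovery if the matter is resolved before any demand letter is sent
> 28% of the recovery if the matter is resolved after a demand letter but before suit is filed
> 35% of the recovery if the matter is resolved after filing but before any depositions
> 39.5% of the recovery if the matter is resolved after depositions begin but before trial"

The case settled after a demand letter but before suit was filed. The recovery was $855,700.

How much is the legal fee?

The matter settled after a demand letter but before suit was filed, so the 28% rate applies.
$855,700 × 28% = $239,596.00

$239,596.00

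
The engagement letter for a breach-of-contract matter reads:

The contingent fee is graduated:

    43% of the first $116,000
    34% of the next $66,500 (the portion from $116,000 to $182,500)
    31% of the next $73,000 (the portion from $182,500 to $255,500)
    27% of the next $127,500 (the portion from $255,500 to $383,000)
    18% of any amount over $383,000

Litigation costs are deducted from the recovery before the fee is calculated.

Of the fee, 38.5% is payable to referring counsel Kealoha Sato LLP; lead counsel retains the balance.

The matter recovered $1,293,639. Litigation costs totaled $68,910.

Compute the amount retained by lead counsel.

Fee base (net of costs): $1,293,639 − $68,910 = $1,224,729
First $116,000 at 43% = $49,880.00
Next $66,500 at 34% = $22,610.00
Next $73,000 at 31% = $22,630.00
Next $127,500 at 27% = $34,425.00
Remaining $841,729 at 18% = $151,511.22
Fee: $49,880.00 + $22,610.00 + $22,630.00 + $34,425.00 + $151,511.22 = $281,056.22
Referral share: 38.5% of $281,056.22 = $108,206.64; lead counsel retains $281,056.22 − $108,206.64 = $172,849.58.

$172,849.58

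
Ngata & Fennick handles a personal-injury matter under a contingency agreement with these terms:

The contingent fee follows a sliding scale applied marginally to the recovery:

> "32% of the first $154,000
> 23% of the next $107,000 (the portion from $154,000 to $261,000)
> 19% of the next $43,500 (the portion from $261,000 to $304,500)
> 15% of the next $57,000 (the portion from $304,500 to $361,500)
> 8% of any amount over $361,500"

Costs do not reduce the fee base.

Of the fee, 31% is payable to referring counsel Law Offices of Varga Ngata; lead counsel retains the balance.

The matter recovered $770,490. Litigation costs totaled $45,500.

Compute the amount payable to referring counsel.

$38,261.50

Fee base is the gross recovery, $770,490; costs are reimbursed separately.
First $154,000 at 32% = $49,280.00
Next $107,000 at 23% = $24,610.00
Next $43,500 at 19% = $8,265.00
Next $57,000 at 15% = $8,550.00
Remaining $408,990 at 8% = $32,719.20
Fee: $49,280.00 + $24,610.00 + $8,265.00 + $8,550.00 + $32,719.20 = $123,424.20
Referral share: 31% of $123,424.20 = $38,261.50; lead counsel retains $123,424.20 − $38,261.50 = $85,162.70.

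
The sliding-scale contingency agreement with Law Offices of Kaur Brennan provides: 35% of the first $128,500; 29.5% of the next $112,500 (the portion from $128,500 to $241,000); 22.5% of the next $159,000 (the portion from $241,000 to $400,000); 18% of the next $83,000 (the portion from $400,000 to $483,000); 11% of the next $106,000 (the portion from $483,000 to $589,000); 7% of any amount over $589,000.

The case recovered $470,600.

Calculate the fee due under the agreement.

First $128,500 at 35% = $44,975.00
Next $112,500 at 29.5% = $33,187.50
Next $159,000 at 22.5% = $35,775.00
Remaining $70,600 at 18% = $12,708.00
Fee: $44,975.00 + $33,187.50 + $35,775.00 + $12,708.00 = $126,645.50

$126,645.50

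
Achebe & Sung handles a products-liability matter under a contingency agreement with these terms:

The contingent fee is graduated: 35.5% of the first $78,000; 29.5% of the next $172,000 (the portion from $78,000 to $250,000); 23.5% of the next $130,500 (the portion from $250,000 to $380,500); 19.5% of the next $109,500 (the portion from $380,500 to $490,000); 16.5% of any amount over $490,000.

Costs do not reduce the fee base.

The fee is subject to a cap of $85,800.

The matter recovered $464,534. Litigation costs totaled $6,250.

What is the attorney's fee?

Fee base is the gross recovery, $464,534; costs are reimbursed separately.
First $78,000 at 35.5% = $27,690.00
Next $172,000 at 29.5% = $50,740.00
Next $130,500 at 23.5% = $30,667.50
Remaining $84,034 at 19.5% = $16,386.63
Fee: $27,690.00 + $50,740.00 + $30,667.50 + $16,386.63 = $125,484.13
$125,484.13 exceeds the $85,800 cap, so the fee is capped at $85,800.00.

$85,800.00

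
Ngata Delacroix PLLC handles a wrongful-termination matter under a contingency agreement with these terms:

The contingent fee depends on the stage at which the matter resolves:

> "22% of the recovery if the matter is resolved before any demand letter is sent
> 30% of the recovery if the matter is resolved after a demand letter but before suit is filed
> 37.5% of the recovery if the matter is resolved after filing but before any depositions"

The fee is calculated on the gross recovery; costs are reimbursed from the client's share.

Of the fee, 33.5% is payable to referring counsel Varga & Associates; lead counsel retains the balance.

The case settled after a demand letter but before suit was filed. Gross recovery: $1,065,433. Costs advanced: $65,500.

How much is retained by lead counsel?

$212,553.88

Fee base is the gross recovery, $1,065,433; costs are reimbursed separately.
The matter settled after a demand letter but before suit was filed, so the 30% rate applies.
$1,065,433 × 30% = $319,629.90
Referral share: 33.5% of $319,629.90 = $107,076.02; lead counsel retains $319,629.90 − $107,076.02 = $212,553.88.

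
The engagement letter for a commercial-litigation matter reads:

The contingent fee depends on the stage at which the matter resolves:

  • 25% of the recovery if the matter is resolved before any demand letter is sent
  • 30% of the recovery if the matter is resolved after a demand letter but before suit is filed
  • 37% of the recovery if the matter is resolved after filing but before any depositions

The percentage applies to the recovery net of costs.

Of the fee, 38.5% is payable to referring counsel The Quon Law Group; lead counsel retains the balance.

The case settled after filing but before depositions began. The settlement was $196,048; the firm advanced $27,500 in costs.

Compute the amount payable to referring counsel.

Fee base (net of costs): $196,048 − $27,500 = $168,548
The matter settled after filing but before depositions began, so the 37% rate applies.
$168,548 × 37% = $62,362.76
Referral share: 38.5% of $62,362.76 = $24,009.66; lead counsel retains $62,362.76 − $24,009.66 = $38,353.10.

$24,009.66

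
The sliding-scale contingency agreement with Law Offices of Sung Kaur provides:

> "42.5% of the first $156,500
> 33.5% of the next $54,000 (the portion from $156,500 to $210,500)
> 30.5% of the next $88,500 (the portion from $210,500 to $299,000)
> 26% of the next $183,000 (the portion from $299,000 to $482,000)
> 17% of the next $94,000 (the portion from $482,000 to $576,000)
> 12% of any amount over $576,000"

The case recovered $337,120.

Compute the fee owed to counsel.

$121,506.20

First $156,500 at 42.5% = $66,512.50
Next $54,000 at 33.5% = $18,090.00
Next $88,500 at 30.5% = $26,992.50
Remaining $38,120 at 26% = $9,911.20
Fee: $66,512.50 + $18,090.00 + $26,992.50 + $9,911.20 = $121,506.20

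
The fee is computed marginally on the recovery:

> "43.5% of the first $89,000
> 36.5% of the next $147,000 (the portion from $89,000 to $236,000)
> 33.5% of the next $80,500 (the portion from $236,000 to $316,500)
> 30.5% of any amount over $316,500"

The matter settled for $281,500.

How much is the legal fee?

First $89,000 at 43.5% = $38,715.00
Next $147,000 at 36.5% = $53,655.00
Remaining $45,500 at 33.5% = $15,242.50
Fee: $38,715.00 + $53,655.00 + $15,242.50 = $107,612.50

$107,612.50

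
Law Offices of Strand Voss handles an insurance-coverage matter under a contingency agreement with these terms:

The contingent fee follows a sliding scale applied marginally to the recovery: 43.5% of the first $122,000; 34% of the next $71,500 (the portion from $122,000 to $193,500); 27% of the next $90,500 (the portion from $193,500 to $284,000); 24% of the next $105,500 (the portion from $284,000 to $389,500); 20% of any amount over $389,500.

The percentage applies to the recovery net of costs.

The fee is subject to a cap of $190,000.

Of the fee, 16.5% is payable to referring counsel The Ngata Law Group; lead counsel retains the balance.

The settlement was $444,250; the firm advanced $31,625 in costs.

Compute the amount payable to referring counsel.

Fee base (net of costs): $444,250 − $31,625 = $412,625
First $122,000 at 43.5% = $53,070.00
Next $71,500 at 34% = $24,310.00
Next $90,500 at 27% = $24,435.00
Next $105,500 at 24% = $25,320.00
Remaining $23,125 at 20% = $4,625.00
Fee: $53,070.00 + $24,310.00 + $24,435.00 + $25,320.00 + $4,625.00 = $131,760.00
$131,760.00 is under the $190,000 cap.
Referral share: 16.5% of $131,760.00 = $21,740.40; lead counsel retains $131,760.00 − $21,740.40 = $110,019.60.

$21,740.40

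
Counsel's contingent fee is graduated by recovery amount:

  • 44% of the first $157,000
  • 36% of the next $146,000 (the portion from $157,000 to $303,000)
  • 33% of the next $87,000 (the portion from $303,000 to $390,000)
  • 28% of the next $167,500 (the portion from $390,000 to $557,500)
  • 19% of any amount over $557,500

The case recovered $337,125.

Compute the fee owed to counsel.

First $157,000 at 44% = $69,080.00
Next $146,000 at 36% = $52,560.00
Remaining $34,125 at 33% = $11,261.25
Fee: $69,080.00 + $52,560.00 + $11,261.25 = $132,901.25

$132,901.25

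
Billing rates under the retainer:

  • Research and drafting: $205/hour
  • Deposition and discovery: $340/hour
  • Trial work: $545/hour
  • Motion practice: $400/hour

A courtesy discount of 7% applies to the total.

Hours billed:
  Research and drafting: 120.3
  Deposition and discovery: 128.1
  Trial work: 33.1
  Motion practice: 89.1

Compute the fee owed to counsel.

Research and drafting: 120.3 × $205 = $24,661.50
Deposition and discovery: 128.1 × $340 = $43,554.00
Trial work: 33.1 × $545 = $18,039.50
Motion practice: 89.1 × $400 = $35,640.00
Subtotal: $121,895.00
Less 7% discount: −$8,532.65
Total: $121,895.00 − $8,532.65 = $113,362.35

$113,362.35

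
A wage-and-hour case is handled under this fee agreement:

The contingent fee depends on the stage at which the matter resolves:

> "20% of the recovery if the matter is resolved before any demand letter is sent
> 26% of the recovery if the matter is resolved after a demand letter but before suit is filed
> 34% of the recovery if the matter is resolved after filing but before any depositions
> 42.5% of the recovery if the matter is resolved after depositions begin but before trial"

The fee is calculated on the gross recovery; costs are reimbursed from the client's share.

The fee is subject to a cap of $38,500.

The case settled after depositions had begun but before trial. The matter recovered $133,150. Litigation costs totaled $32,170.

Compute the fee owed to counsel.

$38,500.00

Fee base is the gross recovery, $133,150; costs are reimbursed separately.
The matter settled after depositions had begun but before trial, so the 42.5% rate applies.
$133,150 × 42.5% = $56,588.75
$56,588.75 exceeds the $38,500 cap, so the fee is capped at $38,500.00.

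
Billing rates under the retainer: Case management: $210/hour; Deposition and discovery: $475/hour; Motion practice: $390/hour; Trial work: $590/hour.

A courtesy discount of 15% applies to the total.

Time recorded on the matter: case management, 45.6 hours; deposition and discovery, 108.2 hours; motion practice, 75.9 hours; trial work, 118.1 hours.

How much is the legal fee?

Case management: 45.6 × $210 = $9,576.00
Deposition and discovery: 108.2 × $475 = $51,395.00
Motion practice: 75.9 × $390 = $29,601.00
Trial work: 118.1 × $590 = $69,679.00
Subtotal: $160,251.00
Less 15% discount: −$24,037.65
Total: $160,251.00 − $24,037.65 = $136,213.35

$136,213.35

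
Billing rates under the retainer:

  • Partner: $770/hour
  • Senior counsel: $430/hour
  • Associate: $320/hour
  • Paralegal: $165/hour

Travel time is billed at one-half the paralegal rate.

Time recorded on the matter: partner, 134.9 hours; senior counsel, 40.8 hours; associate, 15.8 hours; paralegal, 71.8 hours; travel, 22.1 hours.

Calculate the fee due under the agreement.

$140,143.25

Partner: 134.9 × $770 = $103,873.00
Senior counsel: 40.8 × $430 = $17,544.00
Associate: 15.8 × $320 = $5,056.00
Paralegal: 71.8 × $165 = $11,847.00
Subtotal: $103,873.00 + $17,544.00 + $5,056.00 + $11,847.00 = $138,320.00
Travel: 22.1 × ($165 ÷ 2) = 22.1 × $82.50 = $1,823.25
Total: $138,320.00 + $1,823.25 = $140,143.25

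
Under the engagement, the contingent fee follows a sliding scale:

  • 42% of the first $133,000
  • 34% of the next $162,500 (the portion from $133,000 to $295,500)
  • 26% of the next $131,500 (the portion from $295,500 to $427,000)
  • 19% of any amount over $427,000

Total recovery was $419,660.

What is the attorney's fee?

$143,391.60

First $133,000 at 42% = $55,860.00
Next $162,500 at 34% = $55,250.00
Remaining $124,160 at 26% = $32,281.60
Fee: $55,860.00 + $55,250.00 + $32,281.60 = $143,391.60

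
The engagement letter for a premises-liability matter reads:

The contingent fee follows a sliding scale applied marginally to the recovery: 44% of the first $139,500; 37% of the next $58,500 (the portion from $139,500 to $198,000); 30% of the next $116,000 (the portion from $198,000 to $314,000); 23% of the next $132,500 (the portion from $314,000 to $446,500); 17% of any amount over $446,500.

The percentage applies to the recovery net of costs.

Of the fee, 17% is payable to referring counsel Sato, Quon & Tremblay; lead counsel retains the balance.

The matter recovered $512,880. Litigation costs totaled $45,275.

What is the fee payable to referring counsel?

$25,820.93

Fee base (net of costs): $512,880 − $45,275 = $467,605
First $139,500 at 44% = $61,380.00
Next $58,500 at 37% = $21,645.00
Next $116,000 at 30% = $34,800.00
Next $132,500 at 23% = $30,475.00
Remaining $21,105 at 17% = $3,587.85
Fee: $61,380.00 + $21,645.00 + $34,800.00 + $30,475.00 + $3,587.85 = $151,887.85
Referral share: 17% of $151,887.85 = $25,820.93; lead counsel retains $151,887.85 − $25,820.93 = $126,066.92.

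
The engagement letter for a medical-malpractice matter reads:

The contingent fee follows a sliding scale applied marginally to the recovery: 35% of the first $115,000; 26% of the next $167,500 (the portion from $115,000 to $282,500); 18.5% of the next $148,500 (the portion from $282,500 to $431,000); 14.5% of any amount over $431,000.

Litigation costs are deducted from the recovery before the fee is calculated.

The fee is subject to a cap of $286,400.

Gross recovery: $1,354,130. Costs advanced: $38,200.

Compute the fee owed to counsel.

Fee base (net of costs): $1,354,130 − $38,200 = $1,315,930
First $115,000 at 35% = $40,250.00
Next $167,500 at 26% = $43,550.00
Next $148,500 at 18.5% = $27,472.50
Remaining $884,930 at 14.5% = $128,314.85
Fee: $40,250.00 + $43,550.00 + $27,472.50 + $128,314.85 = $239,587.35
$239,587.35 is under the $286,400 cap.

$239,587.35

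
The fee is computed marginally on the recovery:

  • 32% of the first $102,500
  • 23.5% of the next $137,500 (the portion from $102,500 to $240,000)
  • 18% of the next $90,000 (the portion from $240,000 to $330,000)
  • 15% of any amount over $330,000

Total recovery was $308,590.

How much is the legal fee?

First $102,500 at 32% = $32,800.00
Next $137,500 at 23.5% = $32,312.50
Remaining $68,590 at 18% = $12,346.20
Fee: $32,800.00 + $32,312.50 + $12,346.20 = $77,458.70

$77,458.70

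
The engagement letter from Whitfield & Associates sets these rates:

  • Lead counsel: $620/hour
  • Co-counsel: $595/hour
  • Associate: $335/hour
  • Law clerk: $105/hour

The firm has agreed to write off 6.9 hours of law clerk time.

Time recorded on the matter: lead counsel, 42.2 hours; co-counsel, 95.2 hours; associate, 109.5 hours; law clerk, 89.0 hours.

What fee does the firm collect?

Lead counsel: 42.2 × $620 = $26,164.00
Co-counsel: 95.2 × $595 = $56,644.00
Associate: 109.5 × $335 = $36,682.50
Law clerk: 89.0 × $105 = $9,345.00
Subtotal: $128,835.50
Write-off: 6.9 × $105 = $724.50
Total: $128,835.50 − $724.50 = $128,111.00

$128,111.00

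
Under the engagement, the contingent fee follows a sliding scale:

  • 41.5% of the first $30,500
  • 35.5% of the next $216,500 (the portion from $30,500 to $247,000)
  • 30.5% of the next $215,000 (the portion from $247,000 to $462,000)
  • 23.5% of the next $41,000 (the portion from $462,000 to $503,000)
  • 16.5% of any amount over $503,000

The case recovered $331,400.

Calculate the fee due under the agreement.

First $30,500 at 41.5% = $12,657.50
Next $216,500 at 35.5% = $76,857.50
Remaining $84,400 at 30.5% = $25,742.00
Fee: $12,657.50 + $76,857.50 + $25,742.00 = $115,257.00

$115,257.00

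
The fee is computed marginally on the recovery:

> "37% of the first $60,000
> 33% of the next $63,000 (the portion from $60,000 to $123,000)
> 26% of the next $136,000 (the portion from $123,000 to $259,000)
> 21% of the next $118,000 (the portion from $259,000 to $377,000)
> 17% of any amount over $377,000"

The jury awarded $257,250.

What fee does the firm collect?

$77,895.00

First $60,000 at 37% = $22,200.00
Next $63,000 at 33% = $20,790.00
Remaining $134,250 at 26% = $34,905.00
Fee: $22,200.00 + $20,790.00 + $34,905.00 = $77,895.00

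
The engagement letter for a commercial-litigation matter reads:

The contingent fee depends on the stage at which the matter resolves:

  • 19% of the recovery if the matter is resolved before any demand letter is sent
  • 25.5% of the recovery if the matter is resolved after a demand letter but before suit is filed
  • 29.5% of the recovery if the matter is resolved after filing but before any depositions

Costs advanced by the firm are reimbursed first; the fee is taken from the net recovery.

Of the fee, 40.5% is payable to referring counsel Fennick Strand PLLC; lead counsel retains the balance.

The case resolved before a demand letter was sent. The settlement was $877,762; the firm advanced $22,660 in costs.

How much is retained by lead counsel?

$96,669.28

Fee base (net of costs): $877,762 − $22,660 = $855,102
The matter resolved before a demand letter was sent, so the 19% rate applies.
$855,102 × 19% = $162,469.38
Referral share: 40.5% of $162,469.38 = $65,800.10; lead counsel retains $162,469.38 − $65,800.10 = $96,669.28.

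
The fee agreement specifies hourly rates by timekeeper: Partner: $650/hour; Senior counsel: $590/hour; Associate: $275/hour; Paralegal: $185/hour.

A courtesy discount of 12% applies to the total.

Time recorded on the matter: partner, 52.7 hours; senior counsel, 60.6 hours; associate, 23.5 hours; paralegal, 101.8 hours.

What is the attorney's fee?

$83,867.96

Partner: 52.7 × $650 = $34,255.00
Senior counsel: 60.6 × $590 = $35,754.00
Associate: 23.5 × $275 = $6,462.50
Paralegal: 101.8 × $185 = $18,833.00
Subtotal: $95,304.50
Less 12% discount: −$11,436.54
Total: $95,304.50 − $11,436.54 = $83,867.96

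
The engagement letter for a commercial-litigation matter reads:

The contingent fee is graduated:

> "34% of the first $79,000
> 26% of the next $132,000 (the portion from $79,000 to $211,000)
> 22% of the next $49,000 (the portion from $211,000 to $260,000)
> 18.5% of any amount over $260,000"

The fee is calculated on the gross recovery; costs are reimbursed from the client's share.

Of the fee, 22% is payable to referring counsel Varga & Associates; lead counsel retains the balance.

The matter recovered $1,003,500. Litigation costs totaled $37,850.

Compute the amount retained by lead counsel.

Fee base is the gross recovery, $1,003,500; costs are reimbursed separately.
First $79,000 at 34% = $26,860.00
Next $132,000 at 26% = $34,320.00
Next $49,000 at 22% = $10,780.00
Remaining $743,500 at 18.5% = $137,547.50
Fee: $26,860.00 + $34,320.00 + $10,780.00 + $137,547.50 = $209,507.50
Referral share: 22% of $209,507.50 = $46,091.65; lead counsel retains $209,507.50 − $46,091.65 = $163,415.85.

$163,415.85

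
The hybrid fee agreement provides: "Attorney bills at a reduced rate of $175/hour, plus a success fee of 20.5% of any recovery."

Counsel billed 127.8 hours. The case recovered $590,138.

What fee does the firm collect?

Hourly: 127.8 × $175 = $22,365.00
Success fee: 20.5% of $590,138 = $120,978.29
Total: $22,365.00 + $120,978.29 = $143,343.29

$143,343.29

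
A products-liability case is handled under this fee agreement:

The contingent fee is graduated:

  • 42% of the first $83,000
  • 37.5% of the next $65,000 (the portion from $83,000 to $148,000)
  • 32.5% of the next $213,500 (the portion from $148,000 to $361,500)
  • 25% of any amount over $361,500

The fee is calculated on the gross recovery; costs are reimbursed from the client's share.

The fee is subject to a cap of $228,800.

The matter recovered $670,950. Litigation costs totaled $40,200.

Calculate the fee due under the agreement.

Fee base is the gross recovery, $670,950; costs are reimbursed separately.
First $83,000 at 42% = $34,860.00
Next $65,000 at 37.5% = $24,375.00
Next $213,500 at 32.5% = $69,387.50
Remaining $309,450 at 25% = $77,362.50
Fee: $34,860.00 + $24,375.00 + $69,387.50 + $77,362.50 = $205,985.00
$205,985.00 is under the $228,800 cap.

$205,985.00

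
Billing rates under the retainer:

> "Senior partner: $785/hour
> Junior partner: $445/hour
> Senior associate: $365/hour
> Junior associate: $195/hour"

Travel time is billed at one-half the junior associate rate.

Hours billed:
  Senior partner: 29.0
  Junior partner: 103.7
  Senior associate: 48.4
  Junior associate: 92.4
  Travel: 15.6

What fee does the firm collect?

$106,116.50

Senior partner: 29.0 × $785 = $22,765.00
Junior partner: 103.7 × $445 = $46,146.50
Senior associate: 48.4 × $365 = $17,666.00
Junior associate: 92.4 × $195 = $18,018.00
Subtotal: $22,765.00 + $46,146.50 + $17,666.00 + $18,018.00 = $104,595.50
Travel: 15.6 × ($195 ÷ 2) = 15.6 × $97.50 = $1,521.00
Total: $104,595.50 + $1,521.00 = $106,116.50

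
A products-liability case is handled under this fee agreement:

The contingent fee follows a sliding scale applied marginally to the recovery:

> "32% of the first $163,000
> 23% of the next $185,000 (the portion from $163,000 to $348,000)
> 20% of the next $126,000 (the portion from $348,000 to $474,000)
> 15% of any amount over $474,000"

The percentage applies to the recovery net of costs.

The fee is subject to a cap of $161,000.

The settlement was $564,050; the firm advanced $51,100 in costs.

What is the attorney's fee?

Fee base (net of costs): $564,050 − $51,100 = $512,950
First $163,000 at 32% = $52,160.00
Next $185,000 at 23% = $42,550.00
Next $126,000 at 20% = $25,200.00
Remaining $38,950 at 15% = $5,842.50
Fee: $52,160.00 + $42,550.00 + $25,200.00 + $5,842.50 = $125,752.50
$125,752.50 is under the $161,000 cap.

$125,752.50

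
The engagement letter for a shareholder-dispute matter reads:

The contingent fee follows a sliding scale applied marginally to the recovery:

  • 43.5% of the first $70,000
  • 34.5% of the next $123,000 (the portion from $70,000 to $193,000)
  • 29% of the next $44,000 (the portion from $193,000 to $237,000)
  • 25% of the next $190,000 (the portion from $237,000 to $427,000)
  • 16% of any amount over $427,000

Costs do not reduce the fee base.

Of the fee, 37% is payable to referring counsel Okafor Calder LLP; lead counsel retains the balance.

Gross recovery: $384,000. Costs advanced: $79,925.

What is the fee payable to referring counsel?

Fee base is the gross recovery, $384,000; costs are reimbursed separately.
First $70,000 at 43.5% = $30,450.00
Next $123,000 at 34.5% = $42,435.00
Next $44,000 at 29% = $12,760.00
Remaining $147,000 at 25% = $36,750.00
Fee: $30,450.00 + $42,435.00 + $12,760.00 + $36,750.00 = $122,395.00
Referral share: 37% of $122,395.00 = $45,286.15; lead counsel retains $122,395.00 − $45,286.15 = $77,108.85.

$45,286.15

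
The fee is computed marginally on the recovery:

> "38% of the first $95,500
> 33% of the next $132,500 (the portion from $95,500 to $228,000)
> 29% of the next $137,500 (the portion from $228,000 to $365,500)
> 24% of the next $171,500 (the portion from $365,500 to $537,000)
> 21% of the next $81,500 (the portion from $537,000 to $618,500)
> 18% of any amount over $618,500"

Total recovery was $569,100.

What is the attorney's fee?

$167,791.00

First $95,500 at 38% = $36,290.00
Next $132,500 at 33% = $43,725.00
Next $137,500 at 29% = $39,875.00
Next $171,500 at 24% = $41,160.00
Remaining $32,100 at 21% = $6,741.00
Fee: $36,290.00 + $43,725.00 + $39,875.00 + $41,160.00 + $6,741.00 = $167,791.00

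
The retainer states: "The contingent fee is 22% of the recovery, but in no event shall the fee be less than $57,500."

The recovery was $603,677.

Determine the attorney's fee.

$132,808.94

22% of $603,677 = $132,808.94
That exceeds the $57,500 minimum.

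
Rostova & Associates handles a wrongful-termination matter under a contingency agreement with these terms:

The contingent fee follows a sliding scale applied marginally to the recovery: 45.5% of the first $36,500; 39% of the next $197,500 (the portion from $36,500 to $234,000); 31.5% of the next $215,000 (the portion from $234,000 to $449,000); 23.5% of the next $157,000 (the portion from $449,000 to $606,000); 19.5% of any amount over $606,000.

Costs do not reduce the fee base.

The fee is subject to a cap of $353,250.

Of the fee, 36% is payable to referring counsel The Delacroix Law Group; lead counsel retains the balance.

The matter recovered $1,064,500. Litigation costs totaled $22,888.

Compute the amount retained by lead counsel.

Fee base is the gross recovery, $1,064,500; costs are reimbursed separately.
First $36,500 at 45.5% = $16,607.50
Next $197,500 at 39% = $77,025.00
Next $215,000 at 31.5% = $67,725.00
Next $157,000 at 23.5% = $36,895.00
Remaining $458,500 at 19.5% = $89,407.50
Fee: $16,607.50 + $77,025.00 + $67,725.00 + $36,895.00 + $89,407.50 = $287,660.00
$287,660.00 is under the $353,250 cap.
Referral share: 36% of $287,660.00 = $103,557.60; lead counsel retains $287,660.00 − $103,557.60 = $184,102.40.

$184,102.40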